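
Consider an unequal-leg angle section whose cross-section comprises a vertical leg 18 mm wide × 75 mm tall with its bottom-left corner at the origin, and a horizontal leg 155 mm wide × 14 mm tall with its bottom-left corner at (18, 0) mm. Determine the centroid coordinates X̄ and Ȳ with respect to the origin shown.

X̄ = 62.33 mm, Ȳ = 18.70 mm

vertical leg: A = 18 × 75 = 1350.00, centroid at (9.00, 37.50).
horizontal leg: A = 155 × 14 = 2170.00, centroid at (95.50, 7.00).
ΣA = 3520.00 mm²
ΣAX̄ = (1350.00)(9.00) + (2170.00)(95.50) = 219385.00 mm³
ΣAȲ = (1350.00)(37.50) + (2170.00)(7.00) = 65815.00 mm³
X̄ = 219385.00 / 3520.00 = 62.33 mm
Ȳ = 65815.00 / 3520.00 = 18.70 mm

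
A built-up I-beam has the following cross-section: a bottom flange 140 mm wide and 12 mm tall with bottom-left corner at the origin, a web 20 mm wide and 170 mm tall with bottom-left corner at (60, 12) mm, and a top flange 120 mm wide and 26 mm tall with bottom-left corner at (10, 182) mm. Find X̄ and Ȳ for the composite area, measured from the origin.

X̄ = 70.00 mm, Ȳ = 115.64 mm

bottom flange: A = 140 × 12 = 1680.00, centroid at (70.00, 6.00).
web: A = 20 × 170 = 3400.00, centroid at (70.00, 97.00).
top flange: A = 120 × 26 = 3120.00, centroid at (70.00, 195.00).
ΣA = 8200.00 mm²
ΣAX̄ = (1680.00)(70.00) + (3400.00)(70.00) + (3120.00)(70.00) = 574000.00 mm³
ΣAȲ = (1680.00)(6.00) + (3400.00)(97.00) + (3120.00)(195.00) = 948280.00 mm³
X̄ = 574000.00 / 8200.00 = 70.00 mm
Ȳ = 948280.00 / 8200.00 = 115.64 mm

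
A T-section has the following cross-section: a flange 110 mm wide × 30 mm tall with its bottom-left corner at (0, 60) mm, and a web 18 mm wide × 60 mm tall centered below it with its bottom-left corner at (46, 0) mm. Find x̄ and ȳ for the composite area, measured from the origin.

web: A = 18 × 60 = 1080.00, centroid at (55.00, 30.00).
flange: A = 110 × 30 = 3300.00, centroid at (55.00, 75.00).
ΣA = 4380.00 mm²
ΣAx̄ = (1080.00)(55.00) + (3300.00)(55.00) = 240900.00 mm³
ΣAȳ = (1080.00)(30.00) + (3300.00)(75.00) = 279900.00 mm³
x̄ = 240900.00 / 4380.00 = 55.00 mm
ȳ = 279900.00 / 4380.00 = 63.90 mm

x̄ = 55.00 mm, ȳ = 63.90 mm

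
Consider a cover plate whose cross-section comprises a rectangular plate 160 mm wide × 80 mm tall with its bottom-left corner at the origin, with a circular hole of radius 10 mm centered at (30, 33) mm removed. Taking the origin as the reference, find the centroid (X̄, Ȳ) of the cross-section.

X̄ = 81.26 mm, Ȳ = 40.18 mm

plate: A = 160 × 80 = 12800.00, centroid at (80.00, 40.00).
hole: A = −π·10² = -314.16, centroid at (30.00, 33.00).
ΣA = 12485.84 mm², ΣAX̄ = 1014575.22 mm³, ΣAȲ = 501632.74 mm³.
X̄ = 1014575.22/12485.84 = 81.26 mm; Ȳ = 501632.74/12485.84 = 40.18 mm.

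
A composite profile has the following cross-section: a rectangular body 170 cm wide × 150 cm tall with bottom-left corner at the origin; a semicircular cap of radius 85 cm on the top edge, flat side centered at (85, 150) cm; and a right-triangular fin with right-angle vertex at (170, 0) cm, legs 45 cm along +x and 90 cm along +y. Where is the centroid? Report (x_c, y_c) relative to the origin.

Part | A | x̄ᵢ | ȳᵢ | A·x̄ᵢ | A·ȳᵢ
rectangular body | 25500.00 | 85.00 | 75.00 | 2167500.00 | 1912500.00
semicircular top | 11349.00 | 85.00 | 186.08 | 964665.29 | 2111767.19
triangular fin | 2025.00 | 185.00 | 30.00 | 374625.00 | 60750.00
Σ | 38874.00 |  |  | 3506790.29 | 4085017.19
x_c = 3506790.29 / 38874.00 = 90.21 cm
y_c = 4085017.19 / 38874.00 = 105.08 cm

x_c = 90.21 cm, y_c = 105.08 cm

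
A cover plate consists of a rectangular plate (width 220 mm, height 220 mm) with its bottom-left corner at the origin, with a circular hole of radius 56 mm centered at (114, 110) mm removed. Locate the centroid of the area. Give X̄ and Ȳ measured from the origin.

X̄ = 108.98 mm, Ȳ = 110.00 mm

plate: A = 220 × 220 = 48400.00, centroid at (110.00, 110.00).
hole: A = −π·56² = -9852.03, centroid at (114.00, 110.00).
ΣA = 38547.97 mm², ΣAX̄ = 4200868.06 mm³, ΣAȲ = 4240276.20 mm³.
X̄ = 4200868.06/38547.97 = 108.98 mm; Ȳ = 4240276.20/38547.97 = 110.00 mm.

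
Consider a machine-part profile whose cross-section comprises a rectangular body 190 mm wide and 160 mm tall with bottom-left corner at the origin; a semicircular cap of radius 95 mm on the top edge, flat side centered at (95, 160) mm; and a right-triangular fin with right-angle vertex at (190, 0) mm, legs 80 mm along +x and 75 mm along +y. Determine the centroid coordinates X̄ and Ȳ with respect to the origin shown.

X̄ = 102.67 mm, Ȳ = 112.38 mm

Part | A | x̄ᵢ | ȳᵢ | A·x̄ᵢ | A·ȳᵢ
rectangular body | 30400.00 | 95.00 | 80.00 | 2888000.00 | 2432000.00
semicircular top | 14176.44 | 95.00 | 200.32 | 1346761.50 | 2839813.23
triangular fin | 3000.00 | 216.67 | 25.00 | 650000.00 | 75000.00
Σ | 47576.44 |  |  | 4884761.50 | 5346813.23
X̄ = 4884761.50 / 47576.44 = 102.67 mm
Ȳ = 5346813.23 / 47576.44 = 112.38 mm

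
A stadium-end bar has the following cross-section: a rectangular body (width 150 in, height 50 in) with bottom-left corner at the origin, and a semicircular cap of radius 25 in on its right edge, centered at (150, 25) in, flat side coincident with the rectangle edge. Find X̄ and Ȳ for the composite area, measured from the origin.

X̄ = 84.91 in, Ȳ = 25.00 in

rectangular body: A = 150 × 50 = 7500.00, centroid at (75.00, 25.00).
semicircular end: A = ½π·25² = 981.75, centroid at (160.61, 25.00).
ΣA = 8481.75 in², ΣAX̄ = 720178.82 in³, ΣAȲ = 212043.69 in³.
X̄ = 720178.82/8481.75 = 84.91 in; Ȳ = 212043.69/8481.75 = 25.00 in.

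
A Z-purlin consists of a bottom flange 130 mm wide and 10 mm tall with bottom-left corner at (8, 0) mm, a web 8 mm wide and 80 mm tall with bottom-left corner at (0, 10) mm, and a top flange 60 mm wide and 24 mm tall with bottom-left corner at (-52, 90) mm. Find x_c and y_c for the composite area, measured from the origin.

bottom flange: A = 130 × 10 = 1300.00, centroid at (73.00, 5.00).
web: A = 8 × 80 = 640.00, centroid at (4.00, 50.00).
top flange: A = 60 × 24 = 1440.00, centroid at (-22.00, 102.00).
ΣA = 3380.00 mm², ΣAx_c = 65780.00 mm³, ΣAy_c = 185380.00 mm³.
x_c = 65780.00/3380.00 = 19.46 mm; y_c = 185380.00/3380.00 = 54.85 mm.

x_c = 19.46 mm, y_c = 54.85 mm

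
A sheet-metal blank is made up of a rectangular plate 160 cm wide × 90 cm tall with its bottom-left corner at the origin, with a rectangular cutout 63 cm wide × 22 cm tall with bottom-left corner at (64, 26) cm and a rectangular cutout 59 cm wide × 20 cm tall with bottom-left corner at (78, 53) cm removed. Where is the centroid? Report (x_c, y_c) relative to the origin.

x_c = 75.44 cm, y_c = 44.14 cm

plate: A = 160 × 90 = 14400.00, centroid at (80.00, 45.00).
hole 1: A = −(63 × 22) = -1386.00, centroid at (95.50, 37.00).
hole 2: A = −(59 × 20) = -1180.00, centroid at (107.50, 63.00).
ΣA = 11834.00 cm², ΣAx_c = 892787.00 cm³, ΣAy_c = 522378.00 cm³.
x_c = 892787.00/11834.00 = 75.44 cm; y_c = 522378.00/11834.00 = 44.14 cm.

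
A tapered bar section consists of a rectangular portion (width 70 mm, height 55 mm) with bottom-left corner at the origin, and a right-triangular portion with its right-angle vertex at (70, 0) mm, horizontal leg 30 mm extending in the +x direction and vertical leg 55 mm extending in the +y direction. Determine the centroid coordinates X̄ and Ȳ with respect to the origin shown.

X̄ = 42.94 mm, Ȳ = 25.88 mm

rectangular portion: A = 70 × 55 = 3850.00, centroid at (35.00, 27.50).
triangular portion: A = ½·30·55 = 825.00, centroid at (80.00, 18.33).
ΣA = 4675.00 mm²
ΣAX̄ = (3850.00)(35.00) + (825.00)(80.00) = 200750.00 mm³
ΣAȲ = (3850.00)(27.50) + (825.00)(18.33) = 121000.00 mm³
X̄ = 200750.00 / 4675.00 = 42.94 mm
Ȳ = 121000.00 / 4675.00 = 25.88 mm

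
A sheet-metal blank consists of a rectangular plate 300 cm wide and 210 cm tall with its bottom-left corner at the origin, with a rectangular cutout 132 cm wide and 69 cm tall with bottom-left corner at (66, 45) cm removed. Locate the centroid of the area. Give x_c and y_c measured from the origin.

x_c = 153.04 cm, y_c = 109.31 cm

plate: A = 300 × 210 = 63000.00, centroid at (150.00, 105.00).
hole: A = −(132 × 69) = -9108.00, centroid at (132.00, 79.50).
ΣA = 53892.00 cm²
ΣAx_c = (63000.00)(150.00) + (-9108.00)(132.00) = 8247744.00 cm³
ΣAy_c = (63000.00)(105.00) + (-9108.00)(79.50) = 5890914.00 cm³
x_c = 8247744.00 / 53892.00 = 153.04 cm
y_c = 5890914.00 / 53892.00 = 109.31 cm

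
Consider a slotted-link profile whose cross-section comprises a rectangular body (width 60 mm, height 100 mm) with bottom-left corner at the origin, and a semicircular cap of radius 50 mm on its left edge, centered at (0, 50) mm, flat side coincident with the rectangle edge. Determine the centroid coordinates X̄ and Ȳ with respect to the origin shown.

Part | A | x̄ᵢ | ȳᵢ | A·x̄ᵢ | A·ȳᵢ
rectangular body | 6000.00 | 30.00 | 50.00 | 180000.00 | 300000.00
semicircular end | 3926.99 | -21.22 | 50.00 | -83333.33 | 196349.54
Σ | 9926.99 |  |  | 96666.67 | 496349.54
X̄ = 96666.67 / 9926.99 = 9.74 mm
Ȳ = 496349.54 / 9926.99 = 50.00 mm

X̄ = 9.74 mm, Ȳ = 50.00 mm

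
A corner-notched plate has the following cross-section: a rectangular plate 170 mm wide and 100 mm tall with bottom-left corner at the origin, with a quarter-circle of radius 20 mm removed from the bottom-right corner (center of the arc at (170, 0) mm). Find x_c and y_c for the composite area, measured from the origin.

plate: A = 170 × 100 = 17000.00, centroid at (85.00, 50.00).
removed quarter-circle: A = −¼π·20² = -314.16, centroid at (161.51, 8.49).
ΣA = 16685.84 mm², ΣAx_c = 1394259.59 mm³, ΣAy_c = 847333.33 mm³.
x_c = 1394259.59/16685.84 = 83.56 mm; y_c = 847333.33/16685.84 = 50.78 mm.

x_c = 83.56 mm, y_c = 50.78 mm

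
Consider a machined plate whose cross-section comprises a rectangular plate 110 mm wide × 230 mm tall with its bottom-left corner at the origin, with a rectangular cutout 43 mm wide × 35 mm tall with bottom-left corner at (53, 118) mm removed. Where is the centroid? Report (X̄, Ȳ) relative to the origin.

plate: A = 110 × 230 = 25300.00, centroid at (55.00, 115.00).
hole: A = −(43 × 35) = -1505.00, centroid at (74.50, 135.50).
ΣA = 23795.00 mm²
ΣAX̄ = (25300.00)(55.00) + (-1505.00)(74.50) = 1279377.50 mm³
ΣAȲ = (25300.00)(115.00) + (-1505.00)(135.50) = 2705572.50 mm³
X̄ = 1279377.50 / 23795.00 = 53.77 mm
Ȳ = 2705572.50 / 23795.00 = 113.70 mm

X̄ = 53.77 mm, Ȳ = 113.70 mm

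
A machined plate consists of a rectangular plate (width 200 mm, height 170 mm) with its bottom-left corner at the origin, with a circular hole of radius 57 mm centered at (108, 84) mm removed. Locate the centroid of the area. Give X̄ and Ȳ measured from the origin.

X̄ = 96.57 mm, Ȳ = 85.43 mm

plate: A = 200 × 170 = 34000.00, centroid at (100.00, 85.00).
hole: A = −π·57² = -10207.03, centroid at (108.00, 84.00).
ΣA = 23792.97 mm²
ΣAX̄ = (34000.00)(100.00) + (-10207.03)(108.00) = 2297640.27 mm³
ΣAȲ = (34000.00)(85.00) + (-10207.03)(84.00) = 2032609.10 mm³
X̄ = 2297640.27 / 23792.97 = 96.57 mm
Ȳ = 2032609.10 / 23792.97 = 85.43 mm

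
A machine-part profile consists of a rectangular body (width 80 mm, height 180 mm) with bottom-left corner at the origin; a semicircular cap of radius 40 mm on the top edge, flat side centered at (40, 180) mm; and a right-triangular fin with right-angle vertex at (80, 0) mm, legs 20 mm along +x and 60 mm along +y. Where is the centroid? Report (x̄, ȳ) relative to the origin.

x̄ = 41.60 mm, ȳ = 102.95 mm

rectangular body: A = 80 × 180 = 14400.00, centroid at (40.00, 90.00).
semicircular top: A = ½π·40² = 2513.27, centroid at (40.00, 196.98).
triangular fin: A = ½·20·60 = 600.00, centroid at (86.67, 20.00).
ΣA = 17513.27 mm²
ΣAx̄ = (14400.00)(40.00) + (2513.27)(40.00) + (600.00)(86.67) = 728530.96 mm³
ΣAȳ = (14400.00)(90.00) + (2513.27)(196.98) + (600.00)(20.00) = 1803056.01 mm³
x̄ = 728530.96 / 17513.27 = 41.60 mm
ȳ = 1803056.01 / 17513.27 = 102.95 mm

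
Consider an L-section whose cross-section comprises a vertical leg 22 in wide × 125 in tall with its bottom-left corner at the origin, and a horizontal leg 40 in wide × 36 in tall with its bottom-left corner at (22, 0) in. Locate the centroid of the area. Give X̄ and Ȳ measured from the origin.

X̄ = 21.65 in, Ȳ = 47.21 in

vertical leg: A = 22 × 125 = 2750.00, centroid at (11.00, 62.50).
horizontal leg: A = 40 × 36 = 1440.00, centroid at (42.00, 18.00).
ΣA = 4190.00 in², ΣAX̄ = 90730.00 in³, ΣAȲ = 197795.00 in³.
X̄ = 90730.00/4190.00 = 21.65 in; Ȳ = 197795.00/4190.00 = 47.21 in.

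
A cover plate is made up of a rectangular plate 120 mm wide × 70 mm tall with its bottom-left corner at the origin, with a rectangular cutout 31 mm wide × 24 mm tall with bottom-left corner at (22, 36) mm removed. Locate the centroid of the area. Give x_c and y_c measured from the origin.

plate: A = 120 × 70 = 8400.00, centroid at (60.00, 35.00).
hole: A = −(31 × 24) = -744.00, centroid at (37.50, 48.00).
ΣA = 7656.00 mm²
ΣAx_c = (8400.00)(60.00) + (-744.00)(37.50) = 476100.00 mm³
ΣAy_c = (8400.00)(35.00) + (-744.00)(48.00) = 258288.00 mm³
x_c = 476100.00 / 7656.00 = 62.19 mm
y_c = 258288.00 / 7656.00 = 33.74 mm

x_c = 62.19 mm, y_c = 33.74 mm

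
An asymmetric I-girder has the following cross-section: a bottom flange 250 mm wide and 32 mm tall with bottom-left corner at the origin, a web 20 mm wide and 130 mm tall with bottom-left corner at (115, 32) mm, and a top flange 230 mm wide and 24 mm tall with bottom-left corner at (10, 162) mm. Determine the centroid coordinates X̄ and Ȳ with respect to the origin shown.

bottom flange: A = 250 × 32 = 8000.00, centroid at (125.00, 16.00).
web: A = 20 × 130 = 2600.00, centroid at (125.00, 97.00).
top flange: A = 230 × 24 = 5520.00, centroid at (125.00, 174.00).
ΣA = 16120.00 mm²
ΣAX̄ = (8000.00)(125.00) + (2600.00)(125.00) + (5520.00)(125.00) = 2015000.00 mm³
ΣAȲ = (8000.00)(16.00) + (2600.00)(97.00) + (5520.00)(174.00) = 1340680.00 mm³
X̄ = 2015000.00 / 16120.00 = 125.00 mm
Ȳ = 1340680.00 / 16120.00 = 83.17 mm

X̄ = 125.00 mm, Ȳ = 83.17 mm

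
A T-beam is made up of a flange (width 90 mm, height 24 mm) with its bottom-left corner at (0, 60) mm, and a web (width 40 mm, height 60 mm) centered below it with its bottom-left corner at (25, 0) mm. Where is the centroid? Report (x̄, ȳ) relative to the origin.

x̄ = 45.00 mm, ȳ = 49.89 mm

Part | A | x̄ᵢ | ȳᵢ | A·x̄ᵢ | A·ȳᵢ
web | 2400.00 | 45.00 | 30.00 | 108000.00 | 72000.00
flange | 2160.00 | 45.00 | 72.00 | 97200.00 | 155520.00
Σ | 4560.00 |  |  | 205200.00 | 227520.00
x̄ = 205200.00 / 4560.00 = 45.00 mm
ȳ = 227520.00 / 4560.00 = 49.89 mm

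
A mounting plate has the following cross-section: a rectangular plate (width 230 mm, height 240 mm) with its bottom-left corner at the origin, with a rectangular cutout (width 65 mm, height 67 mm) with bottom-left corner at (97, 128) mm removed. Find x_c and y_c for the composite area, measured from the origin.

plate: A = 230 × 240 = 55200.00, centroid at (115.00, 120.00).
hole: A = −(65 × 67) = -4355.00, centroid at (129.50, 161.50).
ΣA = 50845.00 mm², ΣAx_c = 5784027.50 mm³, ΣAy_c = 5920667.50 mm³.
x_c = 5784027.50/50845.00 = 113.76 mm; y_c = 5920667.50/50845.00 = 116.45 mm.

x_c = 113.76 mm, y_c = 116.45 mm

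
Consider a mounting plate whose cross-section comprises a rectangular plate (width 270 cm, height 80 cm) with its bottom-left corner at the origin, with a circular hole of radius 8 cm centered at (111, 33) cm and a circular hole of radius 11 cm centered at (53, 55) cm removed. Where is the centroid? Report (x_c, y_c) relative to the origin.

x_c = 136.71 cm, y_c = 39.80 cm

plate: A = 270 × 80 = 21600.00, centroid at (135.00, 40.00).
hole 1: A = −π·8² = -201.06, centroid at (111.00, 33.00).
hole 2: A = −π·11² = -380.13, centroid at (53.00, 55.00).
ΣA = 21018.81 cm²
ΣAx_c = (21600.00)(135.00) + (-201.06)(111.00) + (-380.13)(53.00) = 2873535.09 cm³
ΣAy_c = (21600.00)(40.00) + (-201.06)(33.00) + (-380.13)(55.00) = 836457.66 cm³
x_c = 2873535.09 / 21018.81 = 136.71 cm
y_c = 836457.66 / 21018.81 = 39.80 cm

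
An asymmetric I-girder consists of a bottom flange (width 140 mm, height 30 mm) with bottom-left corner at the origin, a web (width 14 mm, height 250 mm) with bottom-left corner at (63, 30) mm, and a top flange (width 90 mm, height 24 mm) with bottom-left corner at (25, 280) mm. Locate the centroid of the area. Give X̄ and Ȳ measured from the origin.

X̄ = 70.00 mm, Ȳ = 125.38 mm

bottom flange: A = 140 × 30 = 4200.00, centroid at (70.00, 15.00).
web: A = 14 × 250 = 3500.00, centroid at (70.00, 155.00).
top flange: A = 90 × 24 = 2160.00, centroid at (70.00, 292.00).
ΣA = 9860.00 mm²
ΣAX̄ = (4200.00)(70.00) + (3500.00)(70.00) + (2160.00)(70.00) = 690200.00 mm³
ΣAȲ = (4200.00)(15.00) + (3500.00)(155.00) + (2160.00)(292.00) = 1236220.00 mm³
X̄ = 690200.00 / 9860.00 = 70.00 mm
Ȳ = 1236220.00 / 9860.00 = 125.38 mm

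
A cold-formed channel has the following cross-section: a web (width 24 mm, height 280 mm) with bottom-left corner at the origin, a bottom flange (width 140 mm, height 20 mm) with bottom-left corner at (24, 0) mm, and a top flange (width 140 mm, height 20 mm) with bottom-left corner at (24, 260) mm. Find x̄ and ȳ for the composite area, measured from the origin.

x̄ = 49.27 mm, ȳ = 140.00 mm

Part | A | x̄ᵢ | ȳᵢ | A·x̄ᵢ | A·ȳᵢ
web | 6720.00 | 12.00 | 140.00 | 80640.00 | 940800.00
bottom flange | 2800.00 | 94.00 | 10.00 | 263200.00 | 28000.00
top flange | 2800.00 | 94.00 | 270.00 | 263200.00 | 756000.00
Σ | 12320.00 |  |  | 607040.00 | 1724800.00
x̄ = 607040.00 / 12320.00 = 49.27 mm
ȳ = 1724800.00 / 12320.00 = 140.00 mm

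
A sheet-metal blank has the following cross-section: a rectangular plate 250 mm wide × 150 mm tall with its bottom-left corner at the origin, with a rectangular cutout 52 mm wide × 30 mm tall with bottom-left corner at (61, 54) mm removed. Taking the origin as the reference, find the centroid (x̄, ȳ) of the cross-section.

x̄ = 126.65 mm, ȳ = 75.26 mm

plate: A = 250 × 150 = 37500.00, centroid at (125.00, 75.00).
hole: A = −(52 × 30) = -1560.00, centroid at (87.00, 69.00).
ΣA = 35940.00 mm²
ΣAx̄ = (37500.00)(125.00) + (-1560.00)(87.00) = 4551780.00 mm³
ΣAȳ = (37500.00)(75.00) + (-1560.00)(69.00) = 2704860.00 mm³
x̄ = 4551780.00 / 35940.00 = 126.65 mm
ȳ = 2704860.00 / 35940.00 = 75.26 mm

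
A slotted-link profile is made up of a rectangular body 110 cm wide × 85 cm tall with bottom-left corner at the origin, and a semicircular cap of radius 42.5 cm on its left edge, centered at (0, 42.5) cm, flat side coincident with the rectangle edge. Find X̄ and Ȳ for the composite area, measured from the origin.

rectangular body: A = 110 × 85 = 9350.00, centroid at (55.00, 42.50).
semicircular end: A = ½π·42.5² = 2837.25, centroid at (-18.04, 42.50).
ΣA = 12187.25 cm², ΣAX̄ = 463072.92 cm³, ΣAȲ = 517958.16 cm³.
X̄ = 463072.92/12187.25 = 38.00 cm; Ȳ = 517958.16/12187.25 = 42.50 cm.

X̄ = 38.00 cm, Ȳ = 42.50 cm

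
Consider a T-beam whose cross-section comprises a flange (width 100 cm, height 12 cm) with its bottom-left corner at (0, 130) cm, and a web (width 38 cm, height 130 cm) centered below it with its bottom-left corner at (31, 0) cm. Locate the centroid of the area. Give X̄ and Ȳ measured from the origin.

web: A = 38 × 130 = 4940.00, centroid at (50.00, 65.00).
flange: A = 100 × 12 = 1200.00, centroid at (50.00, 136.00).
ΣA = 6140.00 cm², ΣAX̄ = 307000.00 cm³, ΣAȲ = 484300.00 cm³.
X̄ = 307000.00/6140.00 = 50.00 cm; Ȳ = 484300.00/6140.00 = 78.88 cm.

X̄ = 50.00 cm, Ȳ = 78.88 cm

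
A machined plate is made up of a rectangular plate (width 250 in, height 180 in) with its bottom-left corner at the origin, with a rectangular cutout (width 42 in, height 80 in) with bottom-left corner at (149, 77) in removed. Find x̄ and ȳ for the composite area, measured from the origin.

plate: A = 250 × 180 = 45000.00, centroid at (125.00, 90.00).
hole: A = −(42 × 80) = -3360.00, centroid at (170.00, 117.00).
ΣA = 41640.00 in², ΣAx̄ = 5053800.00 in³, ΣAȳ = 3656880.00 in³.
x̄ = 5053800.00/41640.00 = 121.37 in; ȳ = 3656880.00/41640.00 = 87.82 in.

x̄ = 121.37 in, ȳ = 87.82 in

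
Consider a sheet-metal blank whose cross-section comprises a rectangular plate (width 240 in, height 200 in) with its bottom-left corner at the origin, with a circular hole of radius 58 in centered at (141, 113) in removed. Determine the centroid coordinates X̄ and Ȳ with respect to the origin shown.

X̄ = 114.07 in, Ȳ = 96.33 in

Part | A | x̄ᵢ | ȳᵢ | A·x̄ᵢ | A·ȳᵢ
plate | 48000.00 | 120.00 | 100.00 | 5760000.00 | 4800000.00
hole | -10568.32 | 141.00 | 113.00 | -1490132.79 | -1194219.90
Σ | 37431.68 |  |  | 4269867.21 | 3605780.10
X̄ = 4269867.21 / 37431.68 = 114.07 in
Ȳ = 3605780.10 / 37431.68 = 96.33 in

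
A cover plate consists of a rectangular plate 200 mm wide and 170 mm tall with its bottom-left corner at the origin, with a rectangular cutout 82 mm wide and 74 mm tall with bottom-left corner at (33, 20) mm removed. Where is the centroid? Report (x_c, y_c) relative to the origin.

Part | A | x̄ᵢ | ȳᵢ | A·x̄ᵢ | A·ȳᵢ
plate | 34000.00 | 100.00 | 85.00 | 3400000.00 | 2890000.00
hole | -6068.00 | 74.00 | 57.00 | -449032.00 | -345876.00
Σ | 27932.00 |  |  | 2950968.00 | 2544124.00
x_c = 2950968.00 / 27932.00 = 105.65 mm
y_c = 2544124.00 / 27932.00 = 91.08 mm

x_c = 105.65 mm, y_c = 91.08 mm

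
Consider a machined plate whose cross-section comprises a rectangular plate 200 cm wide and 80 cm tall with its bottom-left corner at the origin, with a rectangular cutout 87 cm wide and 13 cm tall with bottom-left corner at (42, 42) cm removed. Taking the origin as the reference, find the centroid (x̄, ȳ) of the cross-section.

Part | A | x̄ᵢ | ȳᵢ | A·x̄ᵢ | A·ȳᵢ
plate | 16000.00 | 100.00 | 40.00 | 1600000.00 | 640000.00
hole | -1131.00 | 85.50 | 48.50 | -96700.50 | -54853.50
Σ | 14869.00 |  |  | 1503299.50 | 585146.50
x̄ = 1503299.50 / 14869.00 = 101.10 cm
ȳ = 585146.50 / 14869.00 = 39.35 cm

x̄ = 101.10 cm, ȳ = 39.35 cm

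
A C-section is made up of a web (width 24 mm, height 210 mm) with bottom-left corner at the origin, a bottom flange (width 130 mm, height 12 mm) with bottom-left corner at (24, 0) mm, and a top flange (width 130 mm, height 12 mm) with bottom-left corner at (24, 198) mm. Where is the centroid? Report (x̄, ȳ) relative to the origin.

web: A = 24 × 210 = 5040.00, centroid at (12.00, 105.00).
bottom flange: A = 130 × 12 = 1560.00, centroid at (89.00, 6.00).
top flange: A = 130 × 12 = 1560.00, centroid at (89.00, 204.00).
ΣA = 8160.00 mm², ΣAx̄ = 338160.00 mm³, ΣAȳ = 856800.00 mm³.
x̄ = 338160.00/8160.00 = 41.44 mm; ȳ = 856800.00/8160.00 = 105.00 mm.

x̄ = 41.44 mm, ȳ = 105.00 mm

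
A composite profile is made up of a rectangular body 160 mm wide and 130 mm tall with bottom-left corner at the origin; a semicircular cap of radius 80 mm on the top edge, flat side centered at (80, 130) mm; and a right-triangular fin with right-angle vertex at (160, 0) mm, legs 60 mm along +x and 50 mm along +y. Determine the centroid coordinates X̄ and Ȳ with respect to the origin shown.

X̄ = 84.64 mm, Ȳ = 93.51 mm

rectangular body: A = 160 × 130 = 20800.00, centroid at (80.00, 65.00).
semicircular top: A = ½π·80² = 10053.10, centroid at (80.00, 163.95).
triangular fin: A = ½·60·50 = 1500.00, centroid at (180.00, 16.67).
ΣA = 32353.10 mm², ΣAX̄ = 2738247.72 mm³, ΣAȲ = 3025235.88 mm³.
X̄ = 2738247.72/32353.10 = 84.64 mm; Ȳ = 3025235.88/32353.10 = 93.51 mm.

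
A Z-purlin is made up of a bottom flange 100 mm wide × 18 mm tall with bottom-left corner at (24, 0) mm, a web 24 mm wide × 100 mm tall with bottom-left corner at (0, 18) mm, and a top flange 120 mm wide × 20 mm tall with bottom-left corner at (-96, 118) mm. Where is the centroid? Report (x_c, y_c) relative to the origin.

bottom flange: A = 100 × 18 = 1800.00, centroid at (74.00, 9.00).
web: A = 24 × 100 = 2400.00, centroid at (12.00, 68.00).
top flange: A = 120 × 20 = 2400.00, centroid at (-36.00, 128.00).
ΣA = 6600.00 mm², ΣAx_c = 75600.00 mm³, ΣAy_c = 486600.00 mm³.
x_c = 75600.00/6600.00 = 11.45 mm; y_c = 486600.00/6600.00 = 73.73 mm.

x_c = 11.45 mm, y_c = 73.73 mm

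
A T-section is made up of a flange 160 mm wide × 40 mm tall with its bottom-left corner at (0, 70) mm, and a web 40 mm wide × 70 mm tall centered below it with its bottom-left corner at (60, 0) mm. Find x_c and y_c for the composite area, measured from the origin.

web: A = 40 × 70 = 2800.00, centroid at (80.00, 35.00).
flange: A = 160 × 40 = 6400.00, centroid at (80.00, 90.00).
ΣA = 9200.00 mm², ΣAx_c = 736000.00 mm³, ΣAy_c = 674000.00 mm³.
x_c = 736000.00/9200.00 = 80.00 mm; y_c = 674000.00/9200.00 = 73.26 mm.

x_c = 80.00 mm, y_c = 73.26 mm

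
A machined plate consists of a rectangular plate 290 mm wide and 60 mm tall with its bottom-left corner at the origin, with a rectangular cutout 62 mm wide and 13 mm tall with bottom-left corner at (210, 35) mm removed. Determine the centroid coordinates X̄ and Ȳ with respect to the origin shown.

X̄ = 140.34 mm, Ȳ = 29.44 mm

Part | A | x̄ᵢ | ȳᵢ | A·x̄ᵢ | A·ȳᵢ
plate | 17400.00 | 145.00 | 30.00 | 2523000.00 | 522000.00
hole | -806.00 | 241.00 | 41.50 | -194246.00 | -33449.00
Σ | 16594.00 |  |  | 2328754.00 | 488551.00
X̄ = 2328754.00 / 16594.00 = 140.34 mm
Ȳ = 488551.00 / 16594.00 = 29.44 mm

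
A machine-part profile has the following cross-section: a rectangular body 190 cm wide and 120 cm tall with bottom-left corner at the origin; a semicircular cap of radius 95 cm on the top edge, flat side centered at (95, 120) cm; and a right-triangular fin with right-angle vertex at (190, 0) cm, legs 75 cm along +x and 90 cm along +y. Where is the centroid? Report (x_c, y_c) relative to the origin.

x_c = 105.04 cm, y_c = 92.74 cm

rectangular body: A = 190 × 120 = 22800.00, centroid at (95.00, 60.00).
semicircular top: A = ½π·95² = 14176.44, centroid at (95.00, 160.32).
triangular fin: A = ½·75·90 = 3375.00, centroid at (215.00, 30.00).
ΣA = 40351.44 cm²
ΣAx_c = (22800.00)(95.00) + (14176.44)(95.00) + (3375.00)(215.00) = 4238386.50 cm³
ΣAy_c = (22800.00)(60.00) + (14176.44)(160.32) + (3375.00)(30.00) = 3742005.76 cm³
x_c = 4238386.50 / 40351.44 = 105.04 cm
y_c = 3742005.76 / 40351.44 = 92.74 cm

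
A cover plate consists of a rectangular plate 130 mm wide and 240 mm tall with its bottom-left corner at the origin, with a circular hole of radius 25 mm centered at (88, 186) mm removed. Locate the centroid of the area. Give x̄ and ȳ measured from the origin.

plate: A = 130 × 240 = 31200.00, centroid at (65.00, 120.00).
hole: A = −π·25² = -1963.50, centroid at (88.00, 186.00).
ΣA = 29236.50 mm²
ΣAx̄ = (31200.00)(65.00) + (-1963.50)(88.00) = 1855212.40 mm³
ΣAȳ = (31200.00)(120.00) + (-1963.50)(186.00) = 3378789.85 mm³
x̄ = 1855212.40 / 29236.50 = 63.46 mm
ȳ = 3378789.85 / 29236.50 = 115.57 mm

x̄ = 63.46 mm, ȳ = 115.57 mm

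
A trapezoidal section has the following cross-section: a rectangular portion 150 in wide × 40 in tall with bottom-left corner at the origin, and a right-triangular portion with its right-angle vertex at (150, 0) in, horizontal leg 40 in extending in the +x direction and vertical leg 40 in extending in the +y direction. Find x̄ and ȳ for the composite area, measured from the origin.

Part | A | x̄ᵢ | ȳᵢ | A·x̄ᵢ | A·ȳᵢ
rectangular portion | 6000.00 | 75.00 | 20.00 | 450000.00 | 120000.00
triangular portion | 800.00 | 163.33 | 13.33 | 130666.67 | 10666.67
Σ | 6800.00 |  |  | 580666.67 | 130666.67
x̄ = 580666.67 / 6800.00 = 85.39 in
ȳ = 130666.67 / 6800.00 = 19.22 in

x̄ = 85.39 in, ȳ = 19.22 in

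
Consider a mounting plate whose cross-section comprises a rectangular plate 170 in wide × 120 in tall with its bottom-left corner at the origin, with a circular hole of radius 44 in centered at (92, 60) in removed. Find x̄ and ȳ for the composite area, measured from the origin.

plate: A = 170 × 120 = 20400.00, centroid at (85.00, 60.00).
hole: A = −π·44² = -6082.12, centroid at (92.00, 60.00).
ΣA = 14317.88 in², ΣAx̄ = 1174444.65 in³, ΣAȳ = 859072.60 in³.
x̄ = 1174444.65/14317.88 = 82.03 in; ȳ = 859072.60/14317.88 = 60.00 in.

x̄ = 82.03 in, ȳ = 60.00 in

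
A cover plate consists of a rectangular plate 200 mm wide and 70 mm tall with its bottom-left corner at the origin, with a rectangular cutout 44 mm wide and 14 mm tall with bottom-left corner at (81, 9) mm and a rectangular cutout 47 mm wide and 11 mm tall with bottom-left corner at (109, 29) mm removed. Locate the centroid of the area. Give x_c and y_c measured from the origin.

x_c = 98.55 mm, y_c = 35.93 mm

plate: A = 200 × 70 = 14000.00, centroid at (100.00, 35.00).
hole 1: A = −(44 × 14) = -616.00, centroid at (103.00, 16.00).
hole 2: A = −(47 × 11) = -517.00, centroid at (132.50, 34.50).
ΣA = 12867.00 mm²
ΣAx_c = (14000.00)(100.00) + (-616.00)(103.00) + (-517.00)(132.50) = 1268049.50 mm³
ΣAy_c = (14000.00)(35.00) + (-616.00)(16.00) + (-517.00)(34.50) = 462307.50 mm³
x_c = 1268049.50 / 12867.00 = 98.55 mm
y_c = 462307.50 / 12867.00 = 35.93 mm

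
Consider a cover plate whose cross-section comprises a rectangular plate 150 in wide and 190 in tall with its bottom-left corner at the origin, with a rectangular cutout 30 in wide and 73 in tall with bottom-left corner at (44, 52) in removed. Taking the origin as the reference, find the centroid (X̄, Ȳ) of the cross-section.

Part | A | x̄ᵢ | ȳᵢ | A·x̄ᵢ | A·ȳᵢ
plate | 28500.00 | 75.00 | 95.00 | 2137500.00 | 2707500.00
hole | -2190.00 | 59.00 | 88.50 | -129210.00 | -193815.00
Σ | 26310.00 |  |  | 2008290.00 | 2513685.00
X̄ = 2008290.00 / 26310.00 = 76.33 in
Ȳ = 2513685.00 / 26310.00 = 95.54 in

X̄ = 76.33 in, Ȳ = 95.54 in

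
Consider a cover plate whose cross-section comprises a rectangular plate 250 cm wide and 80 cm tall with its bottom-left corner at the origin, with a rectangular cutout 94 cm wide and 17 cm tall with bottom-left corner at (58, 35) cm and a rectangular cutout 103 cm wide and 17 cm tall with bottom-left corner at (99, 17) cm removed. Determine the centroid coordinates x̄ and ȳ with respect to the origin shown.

x̄ = 124.24 cm, ȳ = 41.19 cm

plate: A = 250 × 80 = 20000.00, centroid at (125.00, 40.00).
hole 1: A = −(94 × 17) = -1598.00, centroid at (105.00, 43.50).
hole 2: A = −(103 × 17) = -1751.00, centroid at (150.50, 25.50).
ΣA = 16651.00 cm²
ΣAx̄ = (20000.00)(125.00) + (-1598.00)(105.00) + (-1751.00)(150.50) = 2068684.50 cm³
ΣAȳ = (20000.00)(40.00) + (-1598.00)(43.50) + (-1751.00)(25.50) = 685836.50 cm³
x̄ = 2068684.50 / 16651.00 = 124.24 cm
ȳ = 685836.50 / 16651.00 = 41.19 cm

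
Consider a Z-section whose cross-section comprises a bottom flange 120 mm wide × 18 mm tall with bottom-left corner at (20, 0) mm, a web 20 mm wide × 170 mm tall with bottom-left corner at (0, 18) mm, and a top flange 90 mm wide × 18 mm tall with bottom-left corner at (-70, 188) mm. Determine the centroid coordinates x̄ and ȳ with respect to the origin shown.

x̄ = 23.16 mm, ȳ = 95.93 mm

bottom flange: A = 120 × 18 = 2160.00, centroid at (80.00, 9.00).
web: A = 20 × 170 = 3400.00, centroid at (10.00, 103.00).
top flange: A = 90 × 18 = 1620.00, centroid at (-25.00, 197.00).
ΣA = 7180.00 mm²
ΣAx̄ = (2160.00)(80.00) + (3400.00)(10.00) + (1620.00)(-25.00) = 166300.00 mm³
ΣAȳ = (2160.00)(9.00) + (3400.00)(103.00) + (1620.00)(197.00) = 688780.00 mm³
x̄ = 166300.00 / 7180.00 = 23.16 mm
ȳ = 688780.00 / 7180.00 = 95.93 mm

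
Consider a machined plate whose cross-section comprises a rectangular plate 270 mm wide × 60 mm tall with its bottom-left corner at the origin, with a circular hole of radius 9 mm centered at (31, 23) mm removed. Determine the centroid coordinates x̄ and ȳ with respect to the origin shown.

x̄ = 136.66 mm, ȳ = 30.11 mm

plate: A = 270 × 60 = 16200.00, centroid at (135.00, 30.00).
hole: A = −π·9² = -254.47, centroid at (31.00, 23.00).
ΣA = 15945.53 mm², ΣAx̄ = 2179111.46 mm³, ΣAȳ = 480147.21 mm³.
x̄ = 2179111.46/15945.53 = 136.66 mm; ȳ = 480147.21/15945.53 = 30.11 mm.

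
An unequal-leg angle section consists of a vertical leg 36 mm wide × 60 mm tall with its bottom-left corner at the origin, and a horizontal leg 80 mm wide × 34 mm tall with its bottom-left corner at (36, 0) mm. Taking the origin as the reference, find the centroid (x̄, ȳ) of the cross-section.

Part | A | x̄ᵢ | ȳᵢ | A·x̄ᵢ | A·ȳᵢ
vertical leg | 2160.00 | 18.00 | 30.00 | 38880.00 | 64800.00
horizontal leg | 2720.00 | 76.00 | 17.00 | 206720.00 | 46240.00
Σ | 4880.00 |  |  | 245600.00 | 111040.00
x̄ = 245600.00 / 4880.00 = 50.33 mm
ȳ = 111040.00 / 4880.00 = 22.75 mm

x̄ = 50.33 mm, ȳ = 22.75 mm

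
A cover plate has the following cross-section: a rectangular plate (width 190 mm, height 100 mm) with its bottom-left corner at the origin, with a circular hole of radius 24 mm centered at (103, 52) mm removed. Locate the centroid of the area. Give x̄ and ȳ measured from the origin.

plate: A = 190 × 100 = 19000.00, centroid at (95.00, 50.00).
hole: A = −π·24² = -1809.56, centroid at (103.00, 52.00).
ΣA = 17190.44 mm²
ΣAx̄ = (19000.00)(95.00) + (-1809.56)(103.00) = 1618615.59 mm³
ΣAȳ = (19000.00)(50.00) + (-1809.56)(52.00) = 855903.02 mm³
x̄ = 1618615.59 / 17190.44 = 94.16 mm
ȳ = 855903.02 / 17190.44 = 49.79 mm

x̄ = 94.16 mm, ȳ = 49.79 mm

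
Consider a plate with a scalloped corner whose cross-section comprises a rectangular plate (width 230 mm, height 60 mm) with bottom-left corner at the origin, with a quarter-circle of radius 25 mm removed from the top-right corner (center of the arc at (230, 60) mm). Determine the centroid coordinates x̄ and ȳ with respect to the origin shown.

x̄ = 111.15 mm, ȳ = 29.28 mm

plate: A = 230 × 60 = 13800.00, centroid at (115.00, 30.00).
removed quarter-circle: A = −¼π·25² = -490.87, centroid at (219.39, 49.39).
ΣA = 13309.13 mm²
ΣAx̄ = (13800.00)(115.00) + (-490.87)(219.39) = 1479307.35 mm³
ΣAȳ = (13800.00)(30.00) + (-490.87)(49.39) = 389755.90 mm³
x̄ = 1479307.35 / 13309.13 = 111.15 mm
ȳ = 389755.90 / 13309.13 = 29.28 mm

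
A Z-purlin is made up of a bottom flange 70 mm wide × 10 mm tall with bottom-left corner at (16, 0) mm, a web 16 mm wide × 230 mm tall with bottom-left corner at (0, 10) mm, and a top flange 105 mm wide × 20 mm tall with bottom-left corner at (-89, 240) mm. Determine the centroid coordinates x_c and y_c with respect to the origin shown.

x_c = -1.78 mm, y_c = 152.55 mm

Part | A | x̄ᵢ | ȳᵢ | A·x̄ᵢ | A·ȳᵢ
bottom flange | 700.00 | 51.00 | 5.00 | 35700.00 | 3500.00
web | 3680.00 | 8.00 | 125.00 | 29440.00 | 460000.00
top flange | 2100.00 | -36.50 | 250.00 | -76650.00 | 525000.00
Σ | 6480.00 |  |  | -11510.00 | 988500.00
x_c = -11510.00 / 6480.00 = -1.78 mm
y_c = 988500.00 / 6480.00 = 152.55 mm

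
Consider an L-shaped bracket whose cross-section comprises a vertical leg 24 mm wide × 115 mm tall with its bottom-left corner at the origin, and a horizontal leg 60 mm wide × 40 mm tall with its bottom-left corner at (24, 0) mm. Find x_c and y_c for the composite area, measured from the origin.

Part | A | x̄ᵢ | ȳᵢ | A·x̄ᵢ | A·ȳᵢ
vertical leg | 2760.00 | 12.00 | 57.50 | 33120.00 | 158700.00
horizontal leg | 2400.00 | 54.00 | 20.00 | 129600.00 | 48000.00
Σ | 5160.00 |  |  | 162720.00 | 206700.00
x_c = 162720.00 / 5160.00 = 31.53 mm
y_c = 206700.00 / 5160.00 = 40.06 mm

x_c = 31.53 mm, y_c = 40.06 mm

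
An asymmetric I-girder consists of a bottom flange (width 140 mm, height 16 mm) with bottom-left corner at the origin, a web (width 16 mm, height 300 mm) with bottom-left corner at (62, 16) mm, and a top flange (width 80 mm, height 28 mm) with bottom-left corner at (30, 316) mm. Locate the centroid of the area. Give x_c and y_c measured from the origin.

x_c = 70.00 mm, y_c = 167.45 mm

bottom flange: A = 140 × 16 = 2240.00, centroid at (70.00, 8.00).
web: A = 16 × 300 = 4800.00, centroid at (70.00, 166.00).
top flange: A = 80 × 28 = 2240.00, centroid at (70.00, 330.00).
ΣA = 9280.00 mm², ΣAx_c = 649600.00 mm³, ΣAy_c = 1553920.00 mm³.
x_c = 649600.00/9280.00 = 70.00 mm; y_c = 1553920.00/9280.00 = 167.45 mm.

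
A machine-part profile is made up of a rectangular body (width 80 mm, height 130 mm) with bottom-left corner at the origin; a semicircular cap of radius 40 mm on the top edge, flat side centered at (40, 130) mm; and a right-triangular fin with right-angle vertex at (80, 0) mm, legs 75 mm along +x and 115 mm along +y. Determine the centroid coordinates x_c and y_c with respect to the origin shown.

rectangular body: A = 80 × 130 = 10400.00, centroid at (40.00, 65.00).
semicircular top: A = ½π·40² = 2513.27, centroid at (40.00, 146.98).
triangular fin: A = ½·75·115 = 4312.50, centroid at (105.00, 38.33).
ΣA = 17225.77 mm²
ΣAx_c = (10400.00)(40.00) + (2513.27)(40.00) + (4312.50)(105.00) = 969343.46 mm³
ΣAy_c = (10400.00)(65.00) + (2513.27)(146.98) + (4312.50)(38.33) = 1210704.80 mm³
x_c = 969343.46 / 17225.77 = 56.27 mm
y_c = 1210704.80 / 17225.77 = 70.28 mm

x_c = 56.27 mm, y_c = 70.28 mm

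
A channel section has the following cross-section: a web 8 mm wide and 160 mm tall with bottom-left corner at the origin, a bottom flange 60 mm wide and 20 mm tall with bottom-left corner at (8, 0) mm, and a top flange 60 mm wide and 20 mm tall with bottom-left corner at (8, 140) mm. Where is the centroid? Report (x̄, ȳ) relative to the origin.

Part | A | x̄ᵢ | ȳᵢ | A·x̄ᵢ | A·ȳᵢ
web | 1280.00 | 4.00 | 80.00 | 5120.00 | 102400.00
bottom flange | 1200.00 | 38.00 | 10.00 | 45600.00 | 12000.00
top flange | 1200.00 | 38.00 | 150.00 | 45600.00 | 180000.00
Σ | 3680.00 |  |  | 96320.00 | 294400.00
x̄ = 96320.00 / 3680.00 = 26.17 mm
ȳ = 294400.00 / 3680.00 = 80.00 mm

x̄ = 26.17 mm, ȳ = 80.00 mm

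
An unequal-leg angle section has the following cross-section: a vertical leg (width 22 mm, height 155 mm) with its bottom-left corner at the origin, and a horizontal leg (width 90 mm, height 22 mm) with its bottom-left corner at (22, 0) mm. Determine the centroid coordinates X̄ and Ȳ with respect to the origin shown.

X̄ = 31.57 mm, Ȳ = 53.07 mm

vertical leg: A = 22 × 155 = 3410.00, centroid at (11.00, 77.50).
horizontal leg: A = 90 × 22 = 1980.00, centroid at (67.00, 11.00).
ΣA = 5390.00 mm², ΣAX̄ = 170170.00 mm³, ΣAȲ = 286055.00 mm³.
X̄ = 170170.00/5390.00 = 31.57 mm; Ȳ = 286055.00/5390.00 = 53.07 mm.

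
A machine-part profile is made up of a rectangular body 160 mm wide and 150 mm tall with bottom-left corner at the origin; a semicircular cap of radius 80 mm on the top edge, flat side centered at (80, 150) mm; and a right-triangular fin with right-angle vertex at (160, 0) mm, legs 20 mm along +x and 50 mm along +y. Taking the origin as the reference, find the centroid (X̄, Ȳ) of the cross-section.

Part | A | x̄ᵢ | ȳᵢ | A·x̄ᵢ | A·ȳᵢ
rectangular body | 24000.00 | 80.00 | 75.00 | 1920000.00 | 1800000.00
semicircular top | 10053.10 | 80.00 | 183.95 | 804247.72 | 1849297.81
triangular fin | 500.00 | 166.67 | 16.67 | 83333.33 | 8333.33
Σ | 34553.10 |  |  | 2807581.05 | 3657631.14
X̄ = 2807581.05 / 34553.10 = 81.25 mm
Ȳ = 3657631.14 / 34553.10 = 105.86 mm

X̄ = 81.25 mm, Ȳ = 105.86 mm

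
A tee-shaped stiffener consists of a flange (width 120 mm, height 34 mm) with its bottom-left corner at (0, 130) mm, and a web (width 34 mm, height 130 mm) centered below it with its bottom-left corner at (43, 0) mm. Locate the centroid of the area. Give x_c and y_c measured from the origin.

x_c = 60.00 mm, y_c = 104.36 mm

web: A = 34 × 130 = 4420.00, centroid at (60.00, 65.00).
flange: A = 120 × 34 = 4080.00, centroid at (60.00, 147.00).
ΣA = 8500.00 mm²
ΣAx_c = (4420.00)(60.00) + (4080.00)(60.00) = 510000.00 mm³
ΣAy_c = (4420.00)(65.00) + (4080.00)(147.00) = 887060.00 mm³
x_c = 510000.00 / 8500.00 = 60.00 mm
y_c = 887060.00 / 8500.00 = 104.36 mm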